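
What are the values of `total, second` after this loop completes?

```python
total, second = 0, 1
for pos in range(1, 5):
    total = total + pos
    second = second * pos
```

Sum and factorial of 1 to 4
`total, second` takes the values: (0, 1) → (1, 1) → (3, 1) → (3, 2) → (6, 2) → (6, 6) → (10, 6) → (10, 24)

Answer: 10, 24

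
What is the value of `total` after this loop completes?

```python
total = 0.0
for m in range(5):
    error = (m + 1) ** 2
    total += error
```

Sum of squared losses 1² + 2² + ... + 5²
`total` takes the values: 0.0 → 1.0 → 5.0 → 14.0 → 30.0 → 55.0

Answer: 55.0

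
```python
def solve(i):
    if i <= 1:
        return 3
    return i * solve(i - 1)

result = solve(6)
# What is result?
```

solve(6) = 6 * 5 * 4 * 3 * 2 * 3 = 2160

Answer: 2160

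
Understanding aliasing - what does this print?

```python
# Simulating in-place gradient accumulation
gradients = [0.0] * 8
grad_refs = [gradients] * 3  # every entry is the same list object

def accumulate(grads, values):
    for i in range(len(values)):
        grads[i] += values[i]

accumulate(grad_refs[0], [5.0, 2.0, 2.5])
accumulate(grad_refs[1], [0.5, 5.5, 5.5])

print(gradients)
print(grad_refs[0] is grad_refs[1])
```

Key concept: gradient accumulation aliasing.
Step by step:
`gradients = [0.0] * 8` → gradients = [0.0, 0.0, 0.0, 0.0, 0.0, 0.0, 0.0, 0.0]
`grad_refs = [gradients] * 3` → grad_refs = [[0.0, 0.0, 0.0, 0.0, 0.0, 0.0, 0.0, 0.0], [0.0, 0.0, 0.0, 0.0, 0.0, 0.0, 0.0, 0.0], [0.0, 0.0, 0.0, 0.0, 0.0, 0.0, 0.0, 0.0]]
`accumulate(grad_refs[0], [5.0, 2.0, 2.5])` → gradients = [5.0, 2.0, 2.5, 0.0, 0.0, 0.0, 0.0, 0.0]; grad_refs = [[5.0, 2.0, 2.5, 0.0, 0.0, 0.0, 0.0, 0.0], [5.0, 2.0, 2.5, 0.0, 0.0, 0.0, 0.0, 0.0], [5.0, 2.0, 2.5, 0.0, 0.0, 0.0, 0.0, 0.0]]
`accumulate(grad_refs[1], [0.5, 5.5, 5.5])` → gradients = [5.5, 7.5, 8.0, 0.0, 0.0, 0.0, 0.0, 0.0]; grad_refs = [[5.5, 7.5, 8.0, 0.0, 0.0, 0.0, 0.0, 0.0], [5.5, 7.5, 8.0, 0.0, 0.0, 0.0, 0.0, 0.0], [5.5, 7.5, 8.0, 0.0, 0.0, 0.0, 0.0, 0.0]]
`print(gradients)` → prints [5.5, 7.5, 8.0, 0.0, 0.0, 0.0, 0.0, 0.0]
`print(grad_refs[0] is grad_refs[1])` → prints True

Answer:
[5.5, 7.5, 8.0, 0.0, 0.0, 0.0, 0.0, 0.0]
True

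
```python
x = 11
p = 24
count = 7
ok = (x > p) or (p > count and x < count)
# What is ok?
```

Trace:
`x = 11` → x = 11
`p = 24` → p = 24
`count = 7` → count = 7
`ok = (x > p) or (p > count and x < count)` → ok = False
So ok = False

Answer: False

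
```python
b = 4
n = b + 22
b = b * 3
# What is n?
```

Trace:
`b = 4` → b = 4
`n = b + 22` → n = 26
`b = b * 3` → b = 12
So n = 26

Answer: 26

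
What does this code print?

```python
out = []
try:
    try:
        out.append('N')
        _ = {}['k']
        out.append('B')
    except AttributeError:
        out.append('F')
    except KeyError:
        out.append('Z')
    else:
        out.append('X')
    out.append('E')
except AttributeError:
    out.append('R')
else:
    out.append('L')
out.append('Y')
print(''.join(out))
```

Execution trace: 'N' (inner try body) → 'Z' (inner except KeyError) → 'E' (try body, no exception) → 'L' (else) → 'Y' (after the try/except). Output: NZELY

Answer: NZELY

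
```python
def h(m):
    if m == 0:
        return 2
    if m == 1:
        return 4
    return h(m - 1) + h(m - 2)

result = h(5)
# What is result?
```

Build up from base cases: h(0)=2, h(1)=4, h(2)=6, h(3)=10, h(4)=16, h(5)=26

Answer: 26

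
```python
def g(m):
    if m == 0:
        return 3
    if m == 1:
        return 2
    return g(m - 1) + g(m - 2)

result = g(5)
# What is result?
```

Build up from base cases: g(0)=3, g(1)=2, g(2)=5, g(3)=7, g(4)=12, g(5)=19

Answer: 19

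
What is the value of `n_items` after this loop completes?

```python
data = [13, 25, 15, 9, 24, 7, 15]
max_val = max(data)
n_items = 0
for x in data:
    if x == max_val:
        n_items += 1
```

Count of max value 25 in [13, 25, 15, 9, 24, 7, 15]
`n_items` takes the values: 0 → 1

Answer: 1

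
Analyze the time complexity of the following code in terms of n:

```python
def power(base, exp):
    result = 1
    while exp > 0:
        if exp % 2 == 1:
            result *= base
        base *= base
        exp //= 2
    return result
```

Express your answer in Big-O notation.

This is Exponentiation by squaring. Time complexity: O(log n).

Answer: O(log n)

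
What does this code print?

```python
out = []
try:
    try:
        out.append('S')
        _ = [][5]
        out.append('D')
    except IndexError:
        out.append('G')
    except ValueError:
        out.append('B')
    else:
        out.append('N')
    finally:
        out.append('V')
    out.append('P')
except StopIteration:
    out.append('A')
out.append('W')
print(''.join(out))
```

Execution trace: 'S' (inner try body) → 'G' (inner except IndexError) → 'V' (inner finally) → 'P' (try body, no exception) → 'W' (after the try/except). Output: SGVPW

Answer: SGVPW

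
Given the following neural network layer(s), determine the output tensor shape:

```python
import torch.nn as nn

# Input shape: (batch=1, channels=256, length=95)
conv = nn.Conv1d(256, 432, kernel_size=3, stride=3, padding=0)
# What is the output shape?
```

Input: (1, 256, 95) -> Output: (1, 432, 31)

Answer: (1, 432, 31)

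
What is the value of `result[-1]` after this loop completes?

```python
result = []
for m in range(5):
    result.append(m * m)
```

Last element of squares 0 to 4
`result` takes the values: [] → [0] → [0, 1] → [0, 1, 4] → [0, 1, 4, 9] → [0, 1, 4, 9, 16]
So `result[-1]` = 16

Answer: 16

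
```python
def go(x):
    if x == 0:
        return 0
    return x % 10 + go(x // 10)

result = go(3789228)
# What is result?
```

Sum of digits of 3789228: 8 + 2 + 2 + 9 + 8 + 7 + 3 = 39

Answer: 39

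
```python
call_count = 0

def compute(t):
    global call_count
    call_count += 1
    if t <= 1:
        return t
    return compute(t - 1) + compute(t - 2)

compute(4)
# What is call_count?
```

Calls(t) = 1 + Calls(t-1) + Calls(t-2); Calls(0)=Calls(1)=1. For t=4 this gives 9.

Answer: 9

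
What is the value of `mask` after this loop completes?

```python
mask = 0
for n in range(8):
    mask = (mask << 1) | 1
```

Build 8 consecutive 1-bits: 0b11111111
`mask` takes the values: 0 → 1 → 3 → 7 → 15 → 31 → 63 → 127 → 255

Answer: 255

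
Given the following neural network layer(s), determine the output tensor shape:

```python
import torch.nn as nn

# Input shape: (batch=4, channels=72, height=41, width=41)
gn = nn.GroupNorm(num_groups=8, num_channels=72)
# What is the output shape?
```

Input: (4, 72, 41, 41) -> Output: (4, 72, 41, 41)

Answer: (4, 72, 41, 41)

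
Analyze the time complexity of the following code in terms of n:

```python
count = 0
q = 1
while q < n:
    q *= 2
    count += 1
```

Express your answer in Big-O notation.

Each loop level contributes: log n. Multiplying the contributions gives O(log n).

Answer: O(log n)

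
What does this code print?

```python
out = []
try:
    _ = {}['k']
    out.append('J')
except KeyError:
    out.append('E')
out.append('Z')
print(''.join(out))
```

Execution trace: 'E' (except KeyError) → 'Z' (after the try/except). Output: EZ

Answer: EZ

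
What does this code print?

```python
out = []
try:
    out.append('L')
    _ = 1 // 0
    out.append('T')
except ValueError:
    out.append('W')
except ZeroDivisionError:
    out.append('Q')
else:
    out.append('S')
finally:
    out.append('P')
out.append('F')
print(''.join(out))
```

Execution trace: 'L' (try body) → 'Q' (except ZeroDivisionError) → 'P' (finally) → 'F' (after the try/except). Output: LQPF

Answer: LQPF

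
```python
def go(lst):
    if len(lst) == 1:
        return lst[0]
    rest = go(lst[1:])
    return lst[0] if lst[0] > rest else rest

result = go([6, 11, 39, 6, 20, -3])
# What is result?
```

Recursive max over [6, 11, 39, 6, 20, -3] = 39

Answer: 39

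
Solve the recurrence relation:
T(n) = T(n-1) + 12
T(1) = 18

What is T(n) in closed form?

Unrolling: T(n) = T(1) + 12·(n-1) = 18 + 12(n-1) = 12n + 6.

Answer: T(n) = 12n + 6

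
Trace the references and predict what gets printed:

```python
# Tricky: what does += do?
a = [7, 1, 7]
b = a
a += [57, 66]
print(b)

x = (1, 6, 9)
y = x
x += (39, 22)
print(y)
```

Key concept: += behavior differs for mutable vs immutable.
Step by step:
`a = [7, 1, 7]` → a = [7, 1, 7]
`b = a` → b = [7, 1, 7] (same object as a)
`a += [57, 66]` → a = [7, 1, 7, 57, 66] (same object as b); b = [7, 1, 7, 57, 66] (same object as a)
`print(b)` → prints [7, 1, 7, 57, 66]
`x = (1, 6, 9)` → x = (1, 6, 9)
`y = x` → y = (1, 6, 9)
`x += (39, 22)` → x = (1, 6, 9, 39, 22)
`print(y)` → prints (1, 6, 9)

Answer:
[7, 1, 7, 57, 66]
(1, 6, 9)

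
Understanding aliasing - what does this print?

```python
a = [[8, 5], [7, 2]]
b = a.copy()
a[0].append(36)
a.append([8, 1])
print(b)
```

Key concept: shallow copy with nested lists.
Step by step:
`a = [[8, 5], [7, 2]]` → a = [[8, 5], [7, 2]]
`b = a.copy()` → b = [[8, 5], [7, 2]]
`a[0].append(36)` → a = [[8, 5, 36], [7, 2]]; b = [[8, 5, 36], [7, 2]]
`a.append([8, 1])` → a = [[8, 5, 36], [7, 2], [8, 1]]
`print(b)` → prints [[8, 5, 36], [7, 2]]

Answer: [[8, 5, 36], [7, 2]]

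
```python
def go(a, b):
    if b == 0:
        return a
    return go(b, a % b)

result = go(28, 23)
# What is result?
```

go(28, 23) -> go(23, 5) -> go(5, 3) -> go(3, 2) -> go(2, 1) -> go(1, 0) -> 1

Answer: 1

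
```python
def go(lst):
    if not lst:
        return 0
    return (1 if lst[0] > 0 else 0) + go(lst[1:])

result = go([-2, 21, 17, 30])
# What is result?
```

Count of positive elements in [-2, 21, 17, 30] = 3

Answer: 3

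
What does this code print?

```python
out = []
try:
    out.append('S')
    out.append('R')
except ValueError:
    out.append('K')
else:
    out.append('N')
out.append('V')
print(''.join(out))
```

Execution trace: 'S' (try body) → 'R' (try body, no exception) → 'N' (else) → 'V' (after the try/except). Output: SRNV

Answer: SRNV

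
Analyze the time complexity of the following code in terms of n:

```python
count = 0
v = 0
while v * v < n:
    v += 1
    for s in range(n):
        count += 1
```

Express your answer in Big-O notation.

Each loop level contributes: √n × n. Multiplying the contributions gives O(n√n).

Answer: O(n√n)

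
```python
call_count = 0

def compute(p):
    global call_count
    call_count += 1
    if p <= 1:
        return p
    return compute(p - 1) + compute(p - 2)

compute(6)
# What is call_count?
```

Calls(p) = 1 + Calls(p-1) + Calls(p-2); Calls(0)=Calls(1)=1. For p=6 this gives 25.

Answer: 25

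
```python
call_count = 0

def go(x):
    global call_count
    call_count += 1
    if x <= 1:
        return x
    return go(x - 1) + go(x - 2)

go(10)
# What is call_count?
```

Calls(x) = 1 + Calls(x-1) + Calls(x-2); Calls(0)=Calls(1)=1. For x=10 this gives 177.

Answer: 177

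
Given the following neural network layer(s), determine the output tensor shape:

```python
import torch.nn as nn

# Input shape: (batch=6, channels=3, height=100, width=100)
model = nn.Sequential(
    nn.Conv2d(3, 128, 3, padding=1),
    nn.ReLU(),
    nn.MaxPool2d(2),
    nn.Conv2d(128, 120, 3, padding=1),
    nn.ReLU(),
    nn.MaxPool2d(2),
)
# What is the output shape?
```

Input: (6, 3, 100, 100) -> after first Conv2d: (6, 128, 100, 100) -> after first MaxPool2d: (6, 128, 50, 50) -> after second Conv2d: (6, 120, 50, 50) -> Output: (6, 120, 25, 25)

Answer: (6, 120, 25, 25)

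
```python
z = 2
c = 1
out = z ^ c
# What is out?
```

Trace:
`z = 2` → z = 2
`c = 1` → c = 1
`out = z ^ c` → out = 3
So out = 3

Answer: 3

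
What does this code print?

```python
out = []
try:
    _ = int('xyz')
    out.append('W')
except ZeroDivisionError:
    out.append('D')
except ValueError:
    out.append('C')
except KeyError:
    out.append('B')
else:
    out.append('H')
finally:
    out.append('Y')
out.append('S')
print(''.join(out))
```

Execution trace: 'C' (except ValueError) → 'Y' (finally) → 'S' (after the try/except). Output: CYS

Answer: CYS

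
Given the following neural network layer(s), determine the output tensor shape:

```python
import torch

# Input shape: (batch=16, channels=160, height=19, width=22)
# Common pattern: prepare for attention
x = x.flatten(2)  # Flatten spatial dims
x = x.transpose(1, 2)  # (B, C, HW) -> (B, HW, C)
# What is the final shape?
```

Input: (16, 160, 19, 22) -> after flatten(2): (16, 160, 418) -> Output: (16, 418, 160)

Answer: (16, 418, 160)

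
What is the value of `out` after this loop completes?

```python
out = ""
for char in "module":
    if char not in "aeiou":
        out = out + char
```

Remove vowels from 'module'
`out` takes the values: "" → "m" → "md" → "mdl"

Answer: "mdl"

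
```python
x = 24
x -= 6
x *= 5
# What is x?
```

Trace:
`x = 24` → x = 24
`x -= 6` → x = 18
`x *= 5` → x = 90
So x = 90

Answer: 90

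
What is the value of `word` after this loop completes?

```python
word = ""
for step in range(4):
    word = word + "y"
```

Repeat 'y' 4 times
`word` takes the values: "" → "y" → "yy" → "yyy" → "yyyy"

Answer: "yyyy"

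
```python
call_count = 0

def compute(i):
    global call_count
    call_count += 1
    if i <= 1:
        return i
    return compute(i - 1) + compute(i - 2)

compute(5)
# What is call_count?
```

Calls(i) = 1 + Calls(i-1) + Calls(i-2); Calls(0)=Calls(1)=1. For i=5 this gives 15.

Answer: 15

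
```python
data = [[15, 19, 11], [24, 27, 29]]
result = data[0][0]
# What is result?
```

Trace:
`data = [[15, 19, 11], [24, 27, 29]]` → data = [[15, 19, 11], [24, 27, 29]]
`result = data[0][0]` → result = 15
So result = 15

Answer: 15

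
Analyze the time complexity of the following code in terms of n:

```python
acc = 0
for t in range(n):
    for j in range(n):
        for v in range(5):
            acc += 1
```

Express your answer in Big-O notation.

Each loop level contributes: n × n × 1. Multiplying the contributions gives O(n^2).

Answer: O(n^2)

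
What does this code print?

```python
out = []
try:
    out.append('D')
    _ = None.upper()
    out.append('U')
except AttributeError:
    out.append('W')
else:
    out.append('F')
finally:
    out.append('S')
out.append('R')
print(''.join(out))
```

Execution trace: 'D' (try body) → 'W' (except AttributeError) → 'S' (finally) → 'R' (after the try/except). Output: DWSR

Answer: DWSR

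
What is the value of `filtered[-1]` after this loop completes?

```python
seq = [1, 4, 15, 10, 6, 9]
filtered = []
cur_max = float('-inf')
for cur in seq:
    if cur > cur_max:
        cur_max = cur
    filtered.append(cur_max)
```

Running max ends at 15
`filtered` takes the values: [] → [1] → [1, 4] → [1, 4, 15] → [1, 4, 15, 15] → [1, 4, 15, 15, 15] → [1, 4, 15, 15, 15, 15]
So `filtered[-1]` = 15

Answer: 15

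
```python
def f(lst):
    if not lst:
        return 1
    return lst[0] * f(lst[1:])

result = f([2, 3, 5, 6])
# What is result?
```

Product over [2, 3, 5, 6] = 2 * 3 * 5 * 6 = 180

Answer: 180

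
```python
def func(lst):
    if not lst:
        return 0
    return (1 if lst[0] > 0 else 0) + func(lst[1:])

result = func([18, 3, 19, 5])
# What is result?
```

Count of positive elements in [18, 3, 19, 5] = 4

Answer: 4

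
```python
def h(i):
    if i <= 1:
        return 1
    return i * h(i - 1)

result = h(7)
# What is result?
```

h(7) = 7 * 6 * 5 * 4 * 3 * 2 * 1 = 5040

Answer: 5040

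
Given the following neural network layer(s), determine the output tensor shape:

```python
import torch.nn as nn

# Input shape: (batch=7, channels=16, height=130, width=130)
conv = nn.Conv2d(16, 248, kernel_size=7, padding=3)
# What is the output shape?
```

Input: (7, 16, 130, 130) -> Output: (7, 248, 130, 130)

Answer: (7, 248, 130, 130)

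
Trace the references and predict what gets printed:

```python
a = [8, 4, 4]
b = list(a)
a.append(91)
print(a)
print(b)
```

Key concept: list() constructor creates copy.
Step by step:
`a = [8, 4, 4]` → a = [8, 4, 4]
`b = list(a)` → b = [8, 4, 4]
`a.append(91)` → a = [8, 4, 4, 91]
`print(a)` → prints [8, 4, 4, 91]
`print(b)` → prints [8, 4, 4]

Answer:
[8, 4, 4, 91]
[8, 4, 4]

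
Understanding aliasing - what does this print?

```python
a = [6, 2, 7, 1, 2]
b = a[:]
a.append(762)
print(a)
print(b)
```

Key concept: slice [:] creates copy.
Step by step:
`a = [6, 2, 7, 1, 2]` → a = [6, 2, 7, 1, 2]
`b = a[:]` → b = [6, 2, 7, 1, 2]
`a.append(762)` → a = [6, 2, 7, 1, 2, 762]
`print(a)` → prints [6, 2, 7, 1, 2, 762]
`print(b)` → prints [6, 2, 7, 1, 2]

Answer:
[6, 2, 7, 1, 2, 762]
[6, 2, 7, 1, 2]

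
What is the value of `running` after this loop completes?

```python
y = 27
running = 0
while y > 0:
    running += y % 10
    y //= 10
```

Sum digits of 27
`running` takes the values: 0 → 7 → 9

Answer: 9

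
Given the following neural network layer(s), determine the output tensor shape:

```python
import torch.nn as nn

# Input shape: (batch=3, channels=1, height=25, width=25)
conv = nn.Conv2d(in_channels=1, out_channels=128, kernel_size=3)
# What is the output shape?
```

Input: (3, 1, 25, 25) -> Output: (3, 128, 23, 23)

Answer: (3, 128, 23, 23)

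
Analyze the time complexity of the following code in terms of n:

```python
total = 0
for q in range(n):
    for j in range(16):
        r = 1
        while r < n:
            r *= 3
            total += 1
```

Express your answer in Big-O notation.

Each loop level contributes: n × 1 × log n. Multiplying the contributions gives O(n log n).

Answer: O(n log n)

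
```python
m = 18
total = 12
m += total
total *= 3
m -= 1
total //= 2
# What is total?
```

Trace:
`m = 18` → m = 18
`total = 12` → total = 12
`m += total` → m = 30
`total *= 3` → total = 36
`m -= 1` → m = 29
`total //= 2` → total = 18
So total = 18

Answer: 18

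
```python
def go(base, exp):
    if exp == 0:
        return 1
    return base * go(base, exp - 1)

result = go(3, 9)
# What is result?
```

go(3, 9) = 3 * 3 * 3 * 3 * 3 * 3 * 3 * 3 * 3 = 19683

Answer: 19683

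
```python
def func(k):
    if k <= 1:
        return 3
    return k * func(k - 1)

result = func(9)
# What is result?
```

func(9) = 9 * 8 * 7 * 6 * 5 * 4 * 3 * 2 * 3 = 1088640

Answer: 1088640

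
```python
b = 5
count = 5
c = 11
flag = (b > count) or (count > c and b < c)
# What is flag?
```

Trace:
`b = 5` → b = 5
`count = 5` → count = 5
`c = 11` → c = 11
`flag = (b > count) or (count > c and b < c)` → flag = False
So flag = False

Answer: False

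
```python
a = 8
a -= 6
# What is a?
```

Trace:
`a = 8` → a = 8
`a -= 6` → a = 2
So a = 2

Answer: 2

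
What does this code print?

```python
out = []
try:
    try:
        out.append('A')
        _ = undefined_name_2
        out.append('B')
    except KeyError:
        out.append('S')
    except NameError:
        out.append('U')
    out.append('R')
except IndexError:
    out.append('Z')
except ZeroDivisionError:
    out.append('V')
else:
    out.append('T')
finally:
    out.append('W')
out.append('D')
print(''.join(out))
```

Execution trace: 'A' (inner try body) → 'U' (inner except NameError) → 'R' (try body, no exception) → 'T' (else) → 'W' (finally) → 'D' (after the try/except). Output: AURTWD

Answer: AURTWD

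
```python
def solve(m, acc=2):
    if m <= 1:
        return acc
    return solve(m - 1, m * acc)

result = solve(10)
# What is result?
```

Accumulator trace (n, acc): (10, 2) -> (9, 20) -> (8, 180) -> (7, 1440) -> (6, 10080) -> (5, 60480) -> (4, 302400) -> (3, 1209600) -> (2, 3628800) -> (1, 7257600) -> return 7257600

Answer: 7257600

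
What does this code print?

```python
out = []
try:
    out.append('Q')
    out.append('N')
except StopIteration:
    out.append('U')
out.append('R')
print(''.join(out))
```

Execution trace: 'Q' (try body) → 'N' (try body, no exception) → 'R' (after the try/except). Output: QNR

Answer: QNR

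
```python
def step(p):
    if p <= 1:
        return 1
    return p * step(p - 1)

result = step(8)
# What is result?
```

step(8) = 8 * 7 * 6 * 5 * 4 * 3 * 2 * 1 = 40320

Answer: 40320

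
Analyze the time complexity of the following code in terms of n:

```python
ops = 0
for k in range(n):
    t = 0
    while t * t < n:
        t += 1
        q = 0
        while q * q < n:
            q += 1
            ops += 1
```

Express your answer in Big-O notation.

Each loop level contributes: n × √n × √n. Multiplying the contributions gives O(n^2).

Answer: O(n^2)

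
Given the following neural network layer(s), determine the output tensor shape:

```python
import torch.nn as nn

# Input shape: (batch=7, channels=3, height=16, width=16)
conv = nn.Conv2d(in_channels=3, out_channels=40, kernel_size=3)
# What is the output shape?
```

Input: (7, 3, 16, 16) -> Output: (7, 40, 14, 14)

Answer: (7, 40, 14, 14)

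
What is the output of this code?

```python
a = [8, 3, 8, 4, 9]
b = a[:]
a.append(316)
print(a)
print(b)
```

Key concept: slice [:] creates copy.
Step by step:
`a = [8, 3, 8, 4, 9]` → a = [8, 3, 8, 4, 9]
`b = a[:]` → b = [8, 3, 8, 4, 9]
`a.append(316)` → a = [8, 3, 8, 4, 9, 316]
`print(a)` → prints [8, 3, 8, 4, 9, 316]
`print(b)` → prints [8, 3, 8, 4, 9]

Answer:
[8, 3, 8, 4, 9, 316]
[8, 3, 8, 4, 9]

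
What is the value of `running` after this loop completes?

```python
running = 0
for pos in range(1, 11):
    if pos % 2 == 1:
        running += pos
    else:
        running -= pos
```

Add odd, subtract even
`running` takes the values: 0 → 1 → -1 → 2 → -2 → 3 → -3 → 4 → -4 → 5 → -5

Answer: -5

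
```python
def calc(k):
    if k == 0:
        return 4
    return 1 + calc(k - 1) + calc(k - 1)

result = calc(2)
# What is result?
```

calc(k) = 1 + 2·calc(k-1), calc(0)=4. Closed form: (4+1)·2^2 - 1 = 19.

Answer: 19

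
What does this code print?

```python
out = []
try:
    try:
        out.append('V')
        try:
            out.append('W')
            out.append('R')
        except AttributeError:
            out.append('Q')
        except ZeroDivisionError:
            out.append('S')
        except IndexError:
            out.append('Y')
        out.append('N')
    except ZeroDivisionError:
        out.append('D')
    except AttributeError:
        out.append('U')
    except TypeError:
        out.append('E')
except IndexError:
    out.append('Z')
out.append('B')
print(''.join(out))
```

Execution trace: 'V' (try body) → 'W' (inner try body) → 'R' (inner try body, no exception) → 'N' (try body, no exception) → 'B' (after the try/except). Output: VWRNB

Answer: VWRNB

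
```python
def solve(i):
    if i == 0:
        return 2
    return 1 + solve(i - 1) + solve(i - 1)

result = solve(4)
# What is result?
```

solve(i) = 1 + 2·solve(i-1), solve(0)=2. Closed form: (2+1)·2^4 - 1 = 47.

Answer: 47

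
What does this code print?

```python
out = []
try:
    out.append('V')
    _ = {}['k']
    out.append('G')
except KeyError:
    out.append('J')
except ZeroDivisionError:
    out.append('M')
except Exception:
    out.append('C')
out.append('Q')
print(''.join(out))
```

Execution trace: 'V' (try body) → 'J' (except KeyError) → 'Q' (after the try/except). Output: VJQ

Answer: VJQ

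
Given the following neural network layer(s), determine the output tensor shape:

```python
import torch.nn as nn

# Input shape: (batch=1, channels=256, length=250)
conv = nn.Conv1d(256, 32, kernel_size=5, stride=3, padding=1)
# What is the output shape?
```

Input: (1, 256, 250) -> Output: (1, 32, 83)

Answer: (1, 32, 83)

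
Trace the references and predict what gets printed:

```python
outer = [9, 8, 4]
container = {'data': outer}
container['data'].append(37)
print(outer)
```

Key concept: dict holds reference to list.
Step by step:
`outer = [9, 8, 4]` → outer = [9, 8, 4]
`container = {'data': outer}` → container = {'data': [9, 8, 4]}
`container['data'].append(37)` → outer = [9, 8, 4, 37]; container = {'data': [9, 8, 4, 37]}
`print(outer)` → prints [9, 8, 4, 37]

Answer: [9, 8, 4, 37]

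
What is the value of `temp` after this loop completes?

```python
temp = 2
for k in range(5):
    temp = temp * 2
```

Multiply by 2, 5 times: 2 * 2^5 = 64
`temp` takes the values: 2 → 4 → 8 → 16 → 32 → 64

Answer: 64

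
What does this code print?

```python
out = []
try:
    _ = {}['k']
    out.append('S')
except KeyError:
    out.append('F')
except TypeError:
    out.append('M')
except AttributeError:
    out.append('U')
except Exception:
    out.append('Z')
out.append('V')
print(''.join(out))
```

Execution trace: 'F' (except KeyError) → 'V' (after the try/except). Output: FV

Answer: FV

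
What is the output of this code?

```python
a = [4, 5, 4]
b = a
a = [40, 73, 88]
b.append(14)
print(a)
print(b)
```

Key concept: rebinding vs mutation: a is rebound to a new list, b still points at the original.
Step by step:
`a = [4, 5, 4]` → a = [4, 5, 4]
`b = a` → b = [4, 5, 4] (same object as a)
`a = [40, 73, 88]` → a = [40, 73, 88]
`b.append(14)` → b = [4, 5, 4, 14]
`print(a)` → prints [40, 73, 88]
`print(b)` → prints [4, 5, 4, 14]

Answer:
[40, 73, 88]
[4, 5, 4, 14]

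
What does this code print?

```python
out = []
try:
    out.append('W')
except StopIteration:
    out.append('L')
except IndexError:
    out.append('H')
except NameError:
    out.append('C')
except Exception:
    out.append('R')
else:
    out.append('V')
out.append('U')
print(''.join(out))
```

Execution trace: 'W' (try body, no exception) → 'V' (else) → 'U' (after the try/except). Output: WVU

Answer: WVU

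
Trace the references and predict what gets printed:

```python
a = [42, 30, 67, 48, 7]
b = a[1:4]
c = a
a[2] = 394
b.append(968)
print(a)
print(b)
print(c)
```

Key concept: slice vs alias.
Step by step:
`a = [42, 30, 67, 48, 7]` → a = [42, 30, 67, 48, 7]
`b = a[1:4]` → b = [30, 67, 48]
`c = a` → c = [42, 30, 67, 48, 7] (same object as a)
`a[2] = 394` → a = [42, 30, 394, 48, 7] (same object as c); c = [42, 30, 394, 48, 7] (same object as a)
`b.append(968)` → b = [30, 67, 48, 968]
`print(a)` → prints [42, 30, 394, 48, 7]
`print(b)` → prints [30, 67, 48, 968]
`print(c)` → prints [42, 30, 394, 48, 7]

Answer:
[42, 30, 394, 48, 7]
[30, 67, 48, 968]
[42, 30, 394, 48, 7]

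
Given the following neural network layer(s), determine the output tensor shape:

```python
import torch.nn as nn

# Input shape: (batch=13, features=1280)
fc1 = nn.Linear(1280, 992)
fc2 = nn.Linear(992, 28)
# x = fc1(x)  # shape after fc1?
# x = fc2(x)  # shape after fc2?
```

Input: (13, 1280) -> after fc1: (13, 992) -> Output: (13, 28)

Answer: (13, 28)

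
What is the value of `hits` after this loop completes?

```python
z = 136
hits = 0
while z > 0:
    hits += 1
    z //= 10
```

Count digits by repeated division by 10
`hits` takes the values: 0 → 1 → 2 → 3

Answer: 3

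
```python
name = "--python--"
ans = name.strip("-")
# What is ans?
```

Trace:
`name = "--python--"` → name = '--python--'
`ans = name.strip("-")` → ans = 'python'
So ans = 'python'

Answer: 'python'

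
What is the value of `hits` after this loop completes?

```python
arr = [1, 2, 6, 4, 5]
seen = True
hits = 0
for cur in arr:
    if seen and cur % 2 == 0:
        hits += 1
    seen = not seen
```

Count even values at even positions
`hits` takes the values: 0 → 1

Answer: 1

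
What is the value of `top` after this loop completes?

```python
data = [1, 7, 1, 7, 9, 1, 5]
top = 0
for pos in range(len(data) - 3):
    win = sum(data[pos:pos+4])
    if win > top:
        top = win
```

Max sum of 4-element window in [1, 7, 1, 7, 9, 1, 5]
`top` takes the values: 0 → 16 → 24

Answer: 24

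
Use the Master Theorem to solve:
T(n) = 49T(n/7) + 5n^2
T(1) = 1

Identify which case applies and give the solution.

a=49, b=7, f(n)=5n^2. log_7(49) = 2. Since c=2 = 2, Case 2 applies: T(n) = Θ(n^log_b(a) · log n) = O(n^2 log n).

Answer: O(n^2 log n) - Case 2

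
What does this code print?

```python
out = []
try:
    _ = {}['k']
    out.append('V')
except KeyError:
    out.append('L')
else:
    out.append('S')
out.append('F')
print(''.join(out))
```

Execution trace: 'L' (except KeyError) → 'F' (after the try/except). Output: LF

Answer: LF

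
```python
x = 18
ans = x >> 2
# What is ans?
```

Trace:
`x = 18` → x = 18
`ans = x >> 2` → ans = 4
So ans = 4

Answer: 4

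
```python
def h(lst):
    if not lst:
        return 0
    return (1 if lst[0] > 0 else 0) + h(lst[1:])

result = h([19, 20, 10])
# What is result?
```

Count of positive elements in [19, 20, 10] = 3

Answer: 3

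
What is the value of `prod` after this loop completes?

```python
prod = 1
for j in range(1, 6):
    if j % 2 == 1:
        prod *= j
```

Product of odd numbers 1 to 5
`prod` takes the values: 1 → 3 → 15

Answer: 15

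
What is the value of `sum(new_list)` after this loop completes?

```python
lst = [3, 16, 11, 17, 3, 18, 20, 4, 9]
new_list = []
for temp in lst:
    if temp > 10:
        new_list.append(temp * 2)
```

Sum of doubled values > 10
`new_list` takes the values: [] → [32] → [32, 22] → [32, 22, 34] → [32, 22, 34, 36] → [32, 22, 34, 36, 40]
So `sum(new_list)` = 164

Answer: 164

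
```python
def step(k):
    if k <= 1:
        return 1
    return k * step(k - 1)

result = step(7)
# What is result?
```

step(7) = 7 * 6 * 5 * 4 * 3 * 2 * 1 = 5040

Answer: 5040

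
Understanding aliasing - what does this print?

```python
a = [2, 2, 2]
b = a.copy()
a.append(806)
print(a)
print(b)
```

Key concept: list.copy() creates independent copy.
Step by step:
`a = [2, 2, 2]` → a = [2, 2, 2]
`b = a.copy()` → b = [2, 2, 2]
`a.append(806)` → a = [2, 2, 2, 806]
`print(a)` → prints [2, 2, 2, 806]
`print(b)` → prints [2, 2, 2]

Answer:
[2, 2, 2, 806]
[2, 2, 2]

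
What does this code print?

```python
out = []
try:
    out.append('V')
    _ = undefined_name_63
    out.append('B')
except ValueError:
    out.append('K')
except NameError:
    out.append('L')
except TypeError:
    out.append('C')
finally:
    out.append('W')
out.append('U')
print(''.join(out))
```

Execution trace: 'V' (try body) → 'L' (except NameError) → 'W' (finally) → 'U' (after the try/except). Output: VLWU

Answer: VLWU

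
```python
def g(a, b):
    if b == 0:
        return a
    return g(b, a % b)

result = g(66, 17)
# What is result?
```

g(66, 17) -> g(17, 15) -> g(15, 2) -> g(2, 1) -> g(1, 0) -> 1

Answer: 1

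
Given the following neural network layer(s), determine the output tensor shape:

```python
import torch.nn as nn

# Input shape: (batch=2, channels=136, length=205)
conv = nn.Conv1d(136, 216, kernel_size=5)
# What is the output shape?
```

Input: (2, 136, 205) -> Output: (2, 216, 201)

Answer: (2, 216, 201)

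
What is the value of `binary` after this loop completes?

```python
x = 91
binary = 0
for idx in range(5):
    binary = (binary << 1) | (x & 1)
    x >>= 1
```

Reverse lowest 5 bits of 91
`binary` takes the values: 0 → 1 → 3 → 6 → 13 → 27

Answer: 27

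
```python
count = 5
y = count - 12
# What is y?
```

Trace:
`count = 5` → count = 5
`y = count - 12` → y = -7
So y = -7

Answer: -7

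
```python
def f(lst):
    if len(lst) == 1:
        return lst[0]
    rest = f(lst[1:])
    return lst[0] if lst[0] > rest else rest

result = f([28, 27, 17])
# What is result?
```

Recursive max over [28, 27, 17] = 28

Answer: 28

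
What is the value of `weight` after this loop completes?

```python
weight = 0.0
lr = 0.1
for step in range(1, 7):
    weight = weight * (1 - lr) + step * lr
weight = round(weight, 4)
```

Moving average with lr=0.1
`weight` takes the values: 0.0 → 0.1 → 0.29 → 0.561 → 0.9049 → 1.31441 → 1.782969 → 1.783

Answer: 1.783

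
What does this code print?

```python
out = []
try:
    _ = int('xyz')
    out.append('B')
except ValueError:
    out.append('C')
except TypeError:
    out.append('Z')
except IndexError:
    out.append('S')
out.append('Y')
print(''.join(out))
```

Execution trace: 'C' (except ValueError) → 'Y' (after the try/except). Output: CY

Answer: CY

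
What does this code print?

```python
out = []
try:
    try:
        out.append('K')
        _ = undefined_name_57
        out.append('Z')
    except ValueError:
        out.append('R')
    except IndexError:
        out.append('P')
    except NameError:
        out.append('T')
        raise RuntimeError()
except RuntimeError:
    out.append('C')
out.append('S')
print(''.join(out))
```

Execution trace: 'K' (try body) → 'T' (except NameError) → 'C' (outer except RuntimeError) → 'S' (after the try/except). Output: KTCS

Answer: KTCS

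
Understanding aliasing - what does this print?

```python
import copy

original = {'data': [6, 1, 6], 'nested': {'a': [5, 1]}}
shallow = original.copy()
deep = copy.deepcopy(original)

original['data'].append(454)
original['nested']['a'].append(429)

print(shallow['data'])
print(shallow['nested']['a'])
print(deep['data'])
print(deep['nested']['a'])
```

Key concept: comparing shallow vs deep copy.
Step by step:
`original = {'data': [6, 1, 6], 'nested': {'a': [5, 1]}}` → original = {'data': [6, 1, 6], 'nested': {'a': [5, 1]}}
`shallow = original.copy()` → shallow = {'data': [6, 1, 6], 'nested': {'a': [5, 1]}}
`deep = copy.deepcopy(original)` → deep = {'data': [6, 1, 6], 'nested': {'a': [5, 1]}}
`original['data'].append(454)` → original = {'data': [6, 1, 6, 454], 'nested': {'a': [5, 1]}}; shallow = {'data': [6, 1, 6, 454], 'nested': {'a': [5, 1]}}
`original['nested']['a'].append(429)` → original = {'data': [6, 1, 6, 454], 'nested': {'a': [5, 1, 429]}}; shallow = {'data': [6, 1, 6, 454], 'nested': {'a': [5, 1, 429]}}
`print(shallow['data'])` → prints [6, 1, 6, 454]
`print(shallow['nested']['a'])` → prints [5, 1, 429]
`print(deep['data'])` → prints [6, 1, 6]
`print(deep['nested']['a'])` → prints [5, 1]

Answer:
[6, 1, 6, 454]
[5, 1, 429]
[6, 1, 6]
[5, 1]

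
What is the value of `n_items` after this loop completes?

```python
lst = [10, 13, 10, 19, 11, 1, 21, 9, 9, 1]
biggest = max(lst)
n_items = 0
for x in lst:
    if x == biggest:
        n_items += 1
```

Count of max value 21 in [10, 13, 10, 19, 11, 1, 21, 9, 9, 1]
`n_items` takes the values: 0 → 1

Answer: 1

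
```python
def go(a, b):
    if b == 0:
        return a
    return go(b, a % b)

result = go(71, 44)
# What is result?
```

go(71, 44) -> go(44, 27) -> go(27, 17) -> go(17, 10) -> go(10, 7) -> go(7, 3) -> go(3, 1) -> go(1, 0) -> 1

Answer: 1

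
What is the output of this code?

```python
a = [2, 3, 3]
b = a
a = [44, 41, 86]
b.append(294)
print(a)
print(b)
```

Key concept: rebinding vs mutation: a is rebound to a new list, b still points at the original.
Step by step:
`a = [2, 3, 3]` → a = [2, 3, 3]
`b = a` → b = [2, 3, 3] (same object as a)
`a = [44, 41, 86]` → a = [44, 41, 86]
`b.append(294)` → b = [2, 3, 3, 294]
`print(a)` → prints [44, 41, 86]
`print(b)` → prints [2, 3, 3, 294]

Answer:
[44, 41, 86]
[2, 3, 3, 294]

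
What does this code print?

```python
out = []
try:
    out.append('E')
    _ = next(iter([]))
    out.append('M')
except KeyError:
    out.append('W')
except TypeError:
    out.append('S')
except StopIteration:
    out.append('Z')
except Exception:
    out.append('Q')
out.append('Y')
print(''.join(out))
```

Execution trace: 'E' (try body) → 'Z' (except StopIteration) → 'Y' (after the try/except). Output: EZY

Answer: EZY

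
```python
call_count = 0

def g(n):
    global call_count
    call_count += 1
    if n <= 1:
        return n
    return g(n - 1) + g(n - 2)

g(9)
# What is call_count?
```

Calls(n) = 1 + Calls(n-1) + Calls(n-2); Calls(0)=Calls(1)=1. For n=9 this gives 109.

Answer: 109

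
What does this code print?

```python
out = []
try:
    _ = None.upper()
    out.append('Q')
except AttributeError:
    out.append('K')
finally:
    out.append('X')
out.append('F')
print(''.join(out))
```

Execution trace: 'K' (except AttributeError) → 'X' (finally) → 'F' (after the try/except). Output: KXF

Answer: KXF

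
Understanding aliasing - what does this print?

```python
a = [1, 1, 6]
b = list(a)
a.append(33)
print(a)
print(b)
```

Key concept: list() constructor creates copy.
Step by step:
`a = [1, 1, 6]` → a = [1, 1, 6]
`b = list(a)` → b = [1, 1, 6]
`a.append(33)` → a = [1, 1, 6, 33]
`print(a)` → prints [1, 1, 6, 33]
`print(b)` → prints [1, 1, 6]

Answer:
[1, 1, 6, 33]
[1, 1, 6]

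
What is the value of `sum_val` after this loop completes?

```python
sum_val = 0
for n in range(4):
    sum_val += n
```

Sum of 0 to 3 = 6
`sum_val` takes the values: 0 → 1 → 3 → 6

Answer: 6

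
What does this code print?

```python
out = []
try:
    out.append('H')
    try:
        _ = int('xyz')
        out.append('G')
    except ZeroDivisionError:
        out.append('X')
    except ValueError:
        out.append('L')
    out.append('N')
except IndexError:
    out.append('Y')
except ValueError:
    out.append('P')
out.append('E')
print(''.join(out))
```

Execution trace: 'H' (try body) → 'L' (inner except ValueError) → 'N' (try body, no exception) → 'E' (after the try/except). Output: HLNE

Answer: HLNE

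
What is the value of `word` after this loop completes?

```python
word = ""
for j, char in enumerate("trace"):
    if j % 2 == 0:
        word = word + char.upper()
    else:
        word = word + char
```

Uppercase even positions in 'trace'
`word` takes the values: "" → "T" → "Tr" → "TrA" → "TrAc" → "TrAcE"

Answer: "TrAcE"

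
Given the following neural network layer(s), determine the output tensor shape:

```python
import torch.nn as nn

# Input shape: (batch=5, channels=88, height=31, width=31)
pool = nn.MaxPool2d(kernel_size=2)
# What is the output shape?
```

Input: (5, 88, 31, 31) -> Output: (5, 88, 15, 15)

Answer: (5, 88, 15, 15)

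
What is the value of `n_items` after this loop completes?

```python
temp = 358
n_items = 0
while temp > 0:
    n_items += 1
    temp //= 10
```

Count digits by repeated division by 10
`n_items` takes the values: 0 → 1 → 2 → 3

Answer: 3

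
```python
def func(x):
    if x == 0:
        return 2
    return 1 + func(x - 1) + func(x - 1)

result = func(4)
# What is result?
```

func(x) = 1 + 2·func(x-1), func(0)=2. Closed form: (2+1)·2^4 - 1 = 47.

Answer: 47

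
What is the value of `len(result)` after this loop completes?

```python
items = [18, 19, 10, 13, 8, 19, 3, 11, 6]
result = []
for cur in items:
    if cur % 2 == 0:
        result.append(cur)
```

Count even numbers in [18, 19, 10, 13, 8, 19, 3, 11, 6]
`result` takes the values: [] → [18] → [18, 10] → [18, 10, 8] → [18, 10, 8, 6]
So `len(result)` = 4

Answer: 4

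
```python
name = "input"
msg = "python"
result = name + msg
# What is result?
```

Trace:
`name = "input"` → name = 'input'
`msg = "python"` → msg = 'python'
`result = name + msg` → result = 'inputpython'
So result = 'inputpython'

Answer: 'inputpython'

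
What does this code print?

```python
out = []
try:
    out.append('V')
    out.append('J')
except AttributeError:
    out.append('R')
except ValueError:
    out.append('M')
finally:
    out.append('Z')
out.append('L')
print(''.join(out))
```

Execution trace: 'V' (try body) → 'J' (try body, no exception) → 'Z' (finally) → 'L' (after the try/except). Output: VJZL

Answer: VJZL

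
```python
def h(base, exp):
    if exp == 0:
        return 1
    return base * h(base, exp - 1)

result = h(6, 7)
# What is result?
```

h(6, 7) = 6 * 6 * 6 * 6 * 6 * 6 * 6 = 279936

Answer: 279936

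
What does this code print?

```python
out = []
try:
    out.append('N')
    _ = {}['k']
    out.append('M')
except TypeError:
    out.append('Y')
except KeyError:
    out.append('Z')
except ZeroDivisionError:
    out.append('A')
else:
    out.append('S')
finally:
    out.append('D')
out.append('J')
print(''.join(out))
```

Execution trace: 'N' (try body) → 'Z' (except KeyError) → 'D' (finally) → 'J' (after the try/except). Output: NZDJ

Answer: NZDJ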